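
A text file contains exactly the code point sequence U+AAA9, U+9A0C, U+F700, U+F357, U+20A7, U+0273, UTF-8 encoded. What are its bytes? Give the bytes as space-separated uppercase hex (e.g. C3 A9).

EA AA A9 E9 A8 8C EF 9C 80 EF 8D 97 E2 82 A7 C9 B3

U+AAA9: 3-byte form → EA AA A9.
U+9A0C: 3-byte form → E9 A8 8C.
U+F700: 3-byte form → EF 9C 80.
U+F357: 3-byte form → EF 8D 97.
U+20A7: 3-byte form → E2 82 A7.
U+0273: 2-byte form → C9 B3.
Concatenated (17 bytes): EA AA A9 E9 A8 8C EF 9C 80 EF 8D 97 E2 82 A7 C9 B3.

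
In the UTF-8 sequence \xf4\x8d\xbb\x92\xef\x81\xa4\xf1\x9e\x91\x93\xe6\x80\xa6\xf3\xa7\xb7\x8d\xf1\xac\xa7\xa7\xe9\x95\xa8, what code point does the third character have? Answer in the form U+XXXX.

Offset 0: leading byte 0xF4 = 11110100 → 4-byte char #1 = F4 8D BB 92.
Offset 4: leading byte 0xEF = 11101111 → 3-byte char #2 = EF 81 A4.
Offset 7: leading byte 0xF1 = 11110001 → 4-byte char #3 = F1 9E 91 93.
Leading byte 0xF1 = 11110001 matches 11110xxx → 4-byte sequence.
Byte 1: 0xF1 = 11110001, payload 001 (3 bits).
Byte 2: 0x9E = 10011110 (10xxxxxx ✓), payload 011110.
Byte 3: 0x91 = 10010001 (10xxxxxx ✓), payload 010001.
Byte 4: 0x93 = 10010011 (10xxxxxx ✓), payload 010011.
Concatenate: 001011110010001010011 = 0x5E453 (21 bits → U+5E453).

U+5E453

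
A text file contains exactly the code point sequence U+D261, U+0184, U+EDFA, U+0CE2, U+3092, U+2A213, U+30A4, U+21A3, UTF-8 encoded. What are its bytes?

U+D261: 3-byte form → ED 89 A1.
U+0184: 2-byte form → C6 84.
U+EDFA: 3-byte form → EE B7 BA.
U+0CE2: 3-byte form → E0 B3 A2.
U+3092: 3-byte form → E3 82 92.
U+2A213: 4-byte form → F0 AA 88 93.
U+30A4: 3-byte form → E3 82 A4.
U+21A3: 3-byte form → E2 86 A3.
Concatenated (24 bytes): ED 89 A1 C6 84 EE B7 BA E0 B3 A2 E3 82 92 F0 AA 88 93 E3 82 A4 E2 86 A3.

ED 89 A1 C6 84 EE B7 BA E0 B3 A2 E3 82 92 F0 AA 88 93 E3 82 A4 E2 86 A3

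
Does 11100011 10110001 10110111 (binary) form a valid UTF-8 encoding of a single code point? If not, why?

Leading byte 0xE3 = 11100011 → 3-byte form.
Continuation bytes 0xB1=10110001, 0xB7=10110111 all match 10xxxxxx.
Decoded value 0x3C77 is ≥ 0x800 (shortest form) and not a surrogate.

valid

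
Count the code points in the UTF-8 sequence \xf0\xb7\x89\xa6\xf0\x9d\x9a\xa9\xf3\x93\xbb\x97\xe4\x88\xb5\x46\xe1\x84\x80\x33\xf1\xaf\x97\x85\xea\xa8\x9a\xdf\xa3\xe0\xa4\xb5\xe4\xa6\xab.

Byte at offset 0: 0xF0 = 11110000 → 4-byte char (#1). Advance 4.
Byte at offset 4: 0xF0 = 11110000 → 4-byte char (#2). Advance 4.
Byte at offset 8: 0xF3 = 11110011 → 4-byte char (#3). Advance 4.
Byte at offset 12: 0xE4 = 11100100 → 3-byte char (#4). Advance 3.
Byte at offset 15: 0x46 = 01000110 → 1-byte char (#5). Advance 1.
Byte at offset 16: 0xE1 = 11100001 → 3-byte char (#6). Advance 3.
Byte at offset 19: 0x33 = 00110011 → 1-byte char (#7). Advance 1.
Byte at offset 20: 0xF1 = 11110001 → 4-byte char (#8). Advance 4.
Byte at offset 24: 0xEA = 11101010 → 3-byte char (#9). Advance 3.
Byte at offset 27: 0xDF = 11011111 → 2-byte char (#10). Advance 2.
Byte at offset 29: 0xE0 = 11100000 → 3-byte char (#11). Advance 3.
Byte at offset 32: 0xE4 = 11100100 → 3-byte char (#12). Advance 3.
Reached end at offset 35 after 12 code points.

12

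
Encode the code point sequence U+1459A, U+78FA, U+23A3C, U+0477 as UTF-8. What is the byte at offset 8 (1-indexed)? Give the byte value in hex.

0xF0

1-indexed offset 8 is 0-indexed offset 7.
U+1459A → 4-byte form F0 94 96 9A at offsets 0–3.
U+78FA → 3-byte form E7 A3 BA at offsets 4–6.
U+23A3C → 4-byte form F0 A3 A8 BC at offsets 7–10.
Offset 7 falls in char 3's range; it's byte 1 of F0 A3 A8 BC = 0xF0.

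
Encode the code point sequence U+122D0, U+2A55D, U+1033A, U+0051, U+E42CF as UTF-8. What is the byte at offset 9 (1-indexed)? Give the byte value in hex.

0xF0

1-indexed offset 9 is 0-indexed offset 8.
U+122D0 → 4-byte form F0 92 8B 90 at offsets 0–3.
U+2A55D → 4-byte form F0 AA 95 9D at offsets 4–7.
U+1033A → 4-byte form F0 90 8C BA at offsets 8–11.
Offset 8 falls in char 3's range; it's byte 1 of F0 90 8C BA = 0xF0.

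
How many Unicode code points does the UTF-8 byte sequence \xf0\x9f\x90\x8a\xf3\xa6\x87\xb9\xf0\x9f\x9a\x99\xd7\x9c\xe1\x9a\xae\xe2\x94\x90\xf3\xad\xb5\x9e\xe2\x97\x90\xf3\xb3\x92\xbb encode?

9

Byte at offset 0: 0xF0 = 11110000 → 4-byte char (#1). Advance 4.
Byte at offset 4: 0xF3 = 11110011 → 4-byte char (#2). Advance 4.
Byte at offset 8: 0xF0 = 11110000 → 4-byte char (#3). Advance 4.
Byte at offset 12: 0xD7 = 11010111 → 2-byte char (#4). Advance 2.
Byte at offset 14: 0xE1 = 11100001 → 3-byte char (#5). Advance 3.
Byte at offset 17: 0xE2 = 11100010 → 3-byte char (#6). Advance 3.
Byte at offset 20: 0xF3 = 11110011 → 4-byte char (#7). Advance 4.
Byte at offset 24: 0xE2 = 11100010 → 3-byte char (#8). Advance 3.
Byte at offset 27: 0xF3 = 11110011 → 4-byte char (#9). Advance 4.
Reached end at offset 31 after 9 code points.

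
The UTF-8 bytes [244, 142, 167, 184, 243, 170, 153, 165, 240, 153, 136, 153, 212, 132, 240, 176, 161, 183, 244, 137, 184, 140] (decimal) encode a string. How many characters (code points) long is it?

6

Byte at offset 0: 0xF4 = 11110100 → 4-byte char (#1). Advance 4.
Byte at offset 4: 0xF3 = 11110011 → 4-byte char (#2). Advance 4.
Byte at offset 8: 0xF0 = 11110000 → 4-byte char (#3). Advance 4.
Byte at offset 12: 0xD4 = 11010100 → 2-byte char (#4). Advance 2.
Byte at offset 14: 0xF0 = 11110000 → 4-byte char (#5). Advance 4.
Byte at offset 18: 0xF4 = 11110100 → 4-byte char (#6). Advance 4.
Reached end at offset 22 after 6 code points.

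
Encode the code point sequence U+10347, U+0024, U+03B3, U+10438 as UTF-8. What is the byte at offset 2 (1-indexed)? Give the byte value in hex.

0x90

1-indexed offset 2 is 0-indexed offset 1.
U+10347 → 4-byte form F0 90 8D 87 at offsets 0–3.
Offset 1 falls in char 1's range; it's byte 2 of F0 90 8D 87 = 0x90.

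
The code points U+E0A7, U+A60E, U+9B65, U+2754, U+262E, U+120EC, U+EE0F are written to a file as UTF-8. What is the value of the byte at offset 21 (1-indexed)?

1-indexed offset 21 is 0-indexed offset 20.
U+E0A7 → 3-byte form EE 82 A7 at offsets 0–2.
U+A60E → 3-byte form EA 98 8E at offsets 3–5.
U+9B65 → 3-byte form E9 AD A5 at offsets 6–8.
U+2754 → 3-byte form E2 9D 94 at offsets 9–11.
U+262E → 3-byte form E2 98 AE at offsets 12–14.
U+120EC → 4-byte form F0 92 83 AC at offsets 15–18.
U+EE0F → 3-byte form EE B8 8F at offsets 19–21.
Offset 20 falls in char 7's range; it's byte 2 of EE B8 8F = 0xB8.

0xB8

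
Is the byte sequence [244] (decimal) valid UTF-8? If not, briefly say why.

Leading byte 0xF4 = 11110100 → 4-byte form, but only 1 byte is present.

invalid (sequence truncated)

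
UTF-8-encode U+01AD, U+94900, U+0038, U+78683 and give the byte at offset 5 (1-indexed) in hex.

1-indexed offset 5 is 0-indexed offset 4.
U+01AD → 2-byte form C6 AD at offsets 0–1.
U+94900 → 4-byte form F2 94 A4 80 at offsets 2–5.
Offset 4 falls in char 2's range; it's byte 3 of F2 94 A4 80 = 0xA4.

0xA4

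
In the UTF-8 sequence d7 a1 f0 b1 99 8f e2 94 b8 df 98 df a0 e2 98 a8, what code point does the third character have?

U+2538

Offset 0: leading byte 0xD7 = 11010111 → 2-byte char #1 = D7 A1.
Offset 2: leading byte 0xF0 = 11110000 → 4-byte char #2 = F0 B1 99 8F.
Offset 6: leading byte 0xE2 = 11100010 → 3-byte char #3 = E2 94 B8.
Leading byte 0xE2 = 11100010 matches 1110xxxx → 3-byte sequence.
Byte 1: 0xE2 = 11100010, payload 0010 (4 bits).
Byte 2: 0x94 = 10010100 (10xxxxxx ✓), payload 010100.
Byte 3: 0xB8 = 10111000 (10xxxxxx ✓), payload 111000.
Concatenate: 0010010100111000 = 0x2538 (16 bits → U+2538).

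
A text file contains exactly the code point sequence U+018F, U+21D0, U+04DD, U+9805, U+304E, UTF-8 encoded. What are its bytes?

C6 8F E2 87 90 D3 9D E9 A0 85 E3 81 8E

U+018F: 2-byte form → C6 8F.
U+21D0: 3-byte form → E2 87 90.
U+04DD: 2-byte form → D3 9D.
U+9805: 3-byte form → E9 A0 85.
U+304E: 3-byte form → E3 81 8E.
Concatenated (13 bytes): C6 8F E2 87 90 D3 9D E9 A0 85 E3 81 8E.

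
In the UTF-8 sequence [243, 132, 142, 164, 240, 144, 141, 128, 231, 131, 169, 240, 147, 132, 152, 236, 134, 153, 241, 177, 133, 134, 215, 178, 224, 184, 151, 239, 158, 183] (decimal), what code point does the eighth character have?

Offset 0: leading byte 0xF3 = 11110011 → 4-byte char #1 = F3 84 8E A4.
Offset 4: leading byte 0xF0 = 11110000 → 4-byte char #2 = F0 90 8D 80.
Offset 8: leading byte 0xE7 = 11100111 → 3-byte char #3 = E7 83 A9.
Offset 11: leading byte 0xF0 = 11110000 → 4-byte char #4 = F0 93 84 98.
Offset 15: leading byte 0xEC = 11101100 → 3-byte char #5 = EC 86 99.
Offset 18: leading byte 0xF1 = 11110001 → 4-byte char #6 = F1 B1 85 86.
Offset 22: leading byte 0xD7 = 11010111 → 2-byte char #7 = D7 B2.
Offset 24: leading byte 0xE0 = 11100000 → 3-byte char #8 = E0 B8 97.
Leading byte 0xE0 = 11100000 matches 1110xxxx → 3-byte sequence.
Byte 1: 0xE0 = 11100000, payload 0000 (4 bits).
Byte 2: 0xB8 = 10111000 (10xxxxxx ✓), payload 111000.
Byte 3: 0x97 = 10010111 (10xxxxxx ✓), payload 010111.
Concatenate: 0000111000010111 = 0xE17 (16 bits → U+0E17).

U+0E17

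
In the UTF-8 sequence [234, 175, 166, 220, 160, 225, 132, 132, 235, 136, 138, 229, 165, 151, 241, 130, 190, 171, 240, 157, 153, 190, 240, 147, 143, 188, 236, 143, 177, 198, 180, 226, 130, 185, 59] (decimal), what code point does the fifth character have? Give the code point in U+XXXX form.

Offset 0: leading byte 0xEA = 11101010 → 3-byte char #1 = EA AF A6.
Offset 3: leading byte 0xDC = 11011100 → 2-byte char #2 = DC A0.
Offset 5: leading byte 0xE1 = 11100001 → 3-byte char #3 = E1 84 84.
Offset 8: leading byte 0xEB = 11101011 → 3-byte char #4 = EB 88 8A.
Offset 11: leading byte 0xE5 = 11100101 → 3-byte char #5 = E5 A5 97.
Leading byte 0xE5 = 11100101 matches 1110xxxx → 3-byte sequence.
Byte 1: 0xE5 = 11100101, payload 0101 (4 bits).
Byte 2: 0xA5 = 10100101 (10xxxxxx ✓), payload 100101.
Byte 3: 0x97 = 10010111 (10xxxxxx ✓), payload 010111.
Concatenate: 0101100101010111 = 0x5957 (16 bits → U+5957).

U+5957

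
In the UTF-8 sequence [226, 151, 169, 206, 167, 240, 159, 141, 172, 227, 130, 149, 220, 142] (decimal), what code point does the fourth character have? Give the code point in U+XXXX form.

U+3095

Offset 0: leading byte 0xE2 = 11100010 → 3-byte char #1 = E2 97 A9.
Offset 3: leading byte 0xCE = 11001110 → 2-byte char #2 = CE A7.
Offset 5: leading byte 0xF0 = 11110000 → 4-byte char #3 = F0 9F 8D AC.
Offset 9: leading byte 0xE3 = 11100011 → 3-byte char #4 = E3 82 95.
Leading byte 0xE3 = 11100011 matches 1110xxxx → 3-byte sequence.
Byte 1: 0xE3 = 11100011, payload 0011 (4 bits).
Byte 2: 0x82 = 10000010 (10xxxxxx ✓), payload 000010.
Byte 3: 0x95 = 10010101 (10xxxxxx ✓), payload 010101.
Concatenate: 0011000010010101 = 0x3095 (16 bits → U+3095).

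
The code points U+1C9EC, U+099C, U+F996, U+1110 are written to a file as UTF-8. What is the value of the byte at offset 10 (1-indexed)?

0x96

1-indexed offset 10 is 0-indexed offset 9.
U+1C9EC → 4-byte form F0 9C A7 AC at offsets 0–3.
U+099C → 3-byte form E0 A6 9C at offsets 4–6.
U+F996 → 3-byte form EF A6 96 at offsets 7–9.
Offset 9 falls in char 3's range; it's byte 3 of EF A6 96 = 0x96.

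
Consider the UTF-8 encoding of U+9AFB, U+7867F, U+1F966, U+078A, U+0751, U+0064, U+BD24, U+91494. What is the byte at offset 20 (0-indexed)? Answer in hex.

0x91

U+9AFB → 3-byte form E9 AB BB at offsets 0–2.
U+7867F → 4-byte form F1 B8 99 BF at offsets 3–6.
U+1F966 → 4-byte form F0 9F A5 A6 at offsets 7–10.
U+078A → 2-byte form DE 8A at offsets 11–12.
U+0751 → 2-byte form DD 91 at offsets 13–14.
U+0064 → 1-byte form 64 at offsets 15–15.
U+BD24 → 3-byte form EB B4 A4 at offsets 16–18.
U+91494 → 4-byte form F2 91 92 94 at offsets 19–22.
Offset 20 falls in char 8's range; it's byte 2 of F2 91 92 94 = 0x91.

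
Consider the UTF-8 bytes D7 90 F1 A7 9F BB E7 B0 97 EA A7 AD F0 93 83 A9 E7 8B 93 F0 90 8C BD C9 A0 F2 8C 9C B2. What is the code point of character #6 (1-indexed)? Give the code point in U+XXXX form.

Offset 0: leading byte 0xD7 = 11010111 → 2-byte char #1 = D7 90.
Offset 2: leading byte 0xF1 = 11110001 → 4-byte char #2 = F1 A7 9F BB.
Offset 6: leading byte 0xE7 = 11100111 → 3-byte char #3 = E7 B0 97.
Offset 9: leading byte 0xEA = 11101010 → 3-byte char #4 = EA A7 AD.
Offset 12: leading byte 0xF0 = 11110000 → 4-byte char #5 = F0 93 83 A9.
Offset 16: leading byte 0xE7 = 11100111 → 3-byte char #6 = E7 8B 93.
Leading byte 0xE7 = 11100111 matches 1110xxxx → 3-byte sequence.
Byte 1: 0xE7 = 11100111, payload 0111 (4 bits).
Byte 2: 0x8B = 10001011 (10xxxxxx ✓), payload 001011.
Byte 3: 0x93 = 10010011 (10xxxxxx ✓), payload 010011.
Concatenate: 0111001011010011 = 0x72D3 (16 bits → U+72D3).

U+72D3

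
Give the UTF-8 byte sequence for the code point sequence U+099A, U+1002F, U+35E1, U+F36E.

U+099A: 3-byte form → E0 A6 9A.
U+1002F: 4-byte form → F0 90 80 AF.
U+35E1: 3-byte form → E3 97 A1.
U+F36E: 3-byte form → EF 8D AE.
Concatenated (13 bytes): E0 A6 9A F0 90 80 AF E3 97 A1 EF 8D AE.

E0 A6 9A F0 90 80 AF E3 97 A1 EF 8D AE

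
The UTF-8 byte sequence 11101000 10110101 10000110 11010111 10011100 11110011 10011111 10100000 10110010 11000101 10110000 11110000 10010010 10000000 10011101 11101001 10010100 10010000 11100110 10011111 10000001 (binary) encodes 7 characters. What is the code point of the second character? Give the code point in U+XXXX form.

Offset 0: leading byte 0xE8 = 11101000 → 3-byte char #1 = E8 B5 86.
Offset 3: leading byte 0xD7 = 11010111 → 2-byte char #2 = D7 9C.
Leading byte 0xD7 = 11010111 matches 110xxxxx → 2-byte sequence.
Byte 1: 0xD7 = 11010111, payload 10111 (5 bits).
Byte 2: 0x9C = 10011100 (10xxxxxx ✓), payload 011100.
Concatenate: 10111011100 = 0x5DC (11 bits → U+05DC).

U+05DC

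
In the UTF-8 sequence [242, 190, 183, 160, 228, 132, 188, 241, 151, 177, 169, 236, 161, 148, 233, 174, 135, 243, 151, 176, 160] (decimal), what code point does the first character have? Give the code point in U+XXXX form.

Offset 0: leading byte 0xF2 = 11110010 → 4-byte char #1 = F2 BE B7 A0.
Leading byte 0xF2 = 11110010 matches 11110xxx → 4-byte sequence.
Byte 1: 0xF2 = 11110010, payload 010 (3 bits).
Byte 2: 0xBE = 10111110 (10xxxxxx ✓), payload 111110.
Byte 3: 0xB7 = 10110111 (10xxxxxx ✓), payload 110111.
Byte 4: 0xA0 = 10100000 (10xxxxxx ✓), payload 100000.
Concatenate: 010111110110111100000 = 0xBEDE0 (21 bits → U+BEDE0).

U+BEDE0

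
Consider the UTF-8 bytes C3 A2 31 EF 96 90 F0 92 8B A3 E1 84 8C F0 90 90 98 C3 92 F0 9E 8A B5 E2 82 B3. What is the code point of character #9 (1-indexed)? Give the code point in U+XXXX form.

U+20B3

Offset 0: leading byte 0xC3 = 11000011 → 2-byte char #1 = C3 A2.
Offset 2: leading byte 0x31 = 00110001 → 1-byte char #2 = 31.
Offset 3: leading byte 0xEF = 11101111 → 3-byte char #3 = EF 96 90.
Offset 6: leading byte 0xF0 = 11110000 → 4-byte char #4 = F0 92 8B A3.
Offset 10: leading byte 0xE1 = 11100001 → 3-byte char #5 = E1 84 8C.
Offset 13: leading byte 0xF0 = 11110000 → 4-byte char #6 = F0 90 90 98.
Offset 17: leading byte 0xC3 = 11000011 → 2-byte char #7 = C3 92.
Offset 19: leading byte 0xF0 = 11110000 → 4-byte char #8 = F0 9E 8A B5.
Offset 23: leading byte 0xE2 = 11100010 → 3-byte char #9 = E2 82 B3.
Leading byte 0xE2 = 11100010 matches 1110xxxx → 3-byte sequence.
Byte 1: 0xE2 = 11100010, payload 0010 (4 bits).
Byte 2: 0x82 = 10000010 (10xxxxxx ✓), payload 000010.
Byte 3: 0xB3 = 10110011 (10xxxxxx ✓), payload 110011.
Concatenate: 0010000010110011 = 0x20B3 (16 bits → U+20B3).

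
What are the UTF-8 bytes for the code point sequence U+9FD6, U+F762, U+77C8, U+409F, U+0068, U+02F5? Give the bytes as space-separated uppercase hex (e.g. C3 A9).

E9 BF 96 EF 9D A2 E7 9F 88 E4 82 9F 68 CB B5

U+9FD6: 3-byte form → E9 BF 96.
U+F762: 3-byte form → EF 9D A2.
U+77C8: 3-byte form → E7 9F 88.
U+409F: 3-byte form → E4 82 9F.
U+0068: 1-byte form → 68.
U+02F5: 2-byte form → CB B5.
Concatenated (15 bytes): E9 BF 96 EF 9D A2 E7 9F 88 E4 82 9F 68 CB B5.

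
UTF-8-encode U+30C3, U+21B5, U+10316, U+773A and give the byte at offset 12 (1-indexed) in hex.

0x9C

1-indexed offset 12 is 0-indexed offset 11.
U+30C3 → 3-byte form E3 83 83 at offsets 0–2.
U+21B5 → 3-byte form E2 86 B5 at offsets 3–5.
U+10316 → 4-byte form F0 90 8C 96 at offsets 6–9.
U+773A → 3-byte form E7 9C BA at offsets 10–12.
Offset 11 falls in char 4's range; it's byte 2 of E7 9C BA = 0x9C.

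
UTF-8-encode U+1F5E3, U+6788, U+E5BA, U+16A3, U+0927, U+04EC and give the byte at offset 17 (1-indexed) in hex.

0xD3

1-indexed offset 17 is 0-indexed offset 16.
U+1F5E3 → 4-byte form F0 9F 97 A3 at offsets 0–3.
U+6788 → 3-byte form E6 9E 88 at offsets 4–6.
U+E5BA → 3-byte form EE 96 BA at offsets 7–9.
U+16A3 → 3-byte form E1 9A A3 at offsets 10–12.
U+0927 → 3-byte form E0 A4 A7 at offsets 13–15.
U+04EC → 2-byte form D3 AC at offsets 16–17.
Offset 16 falls in char 6's range; it's byte 1 of D3 AC = 0xD3.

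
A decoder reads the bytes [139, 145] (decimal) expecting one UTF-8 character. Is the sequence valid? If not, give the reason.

Byte 0x8B = 10001011 has the form 10xxxxxx — a continuation byte — but there is no preceding leading byte.

invalid (continuation byte with no leading byte)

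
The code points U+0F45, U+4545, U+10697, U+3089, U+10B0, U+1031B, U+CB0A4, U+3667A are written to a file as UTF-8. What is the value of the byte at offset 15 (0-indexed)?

U+0F45 → 3-byte form E0 BD 85 at offsets 0–2.
U+4545 → 3-byte form E4 95 85 at offsets 3–5.
U+10697 → 4-byte form F0 90 9A 97 at offsets 6–9.
U+3089 → 3-byte form E3 82 89 at offsets 10–12.
U+10B0 → 3-byte form E1 82 B0 at offsets 13–15.
Offset 15 falls in char 5's range; it's byte 3 of E1 82 B0 = 0xB0.

0xB0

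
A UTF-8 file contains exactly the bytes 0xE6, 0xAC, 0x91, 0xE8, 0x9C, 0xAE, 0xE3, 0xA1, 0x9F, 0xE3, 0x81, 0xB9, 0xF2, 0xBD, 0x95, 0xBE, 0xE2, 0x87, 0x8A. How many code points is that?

6

Byte at offset 0: 0xE6 = 11100110 → 3-byte char (#1). Advance 3.
Byte at offset 3: 0xE8 = 11101000 → 3-byte char (#2). Advance 3.
Byte at offset 6: 0xE3 = 11100011 → 3-byte char (#3). Advance 3.
Byte at offset 9: 0xE3 = 11100011 → 3-byte char (#4). Advance 3.
Byte at offset 12: 0xF2 = 11110010 → 4-byte char (#5). Advance 4.
Byte at offset 16: 0xE2 = 11100010 → 3-byte char (#6). Advance 3.
Reached end at offset 19 after 6 code points.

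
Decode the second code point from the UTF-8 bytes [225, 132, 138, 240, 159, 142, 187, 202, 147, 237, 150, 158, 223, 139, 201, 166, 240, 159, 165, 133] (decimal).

Offset 0: leading byte 0xE1 = 11100001 → 3-byte char #1 = E1 84 8A.
Offset 3: leading byte 0xF0 = 11110000 → 4-byte char #2 = F0 9F 8E BB.
Leading byte 0xF0 = 11110000 matches 11110xxx → 4-byte sequence.
Byte 1: 0xF0 = 11110000, payload 000 (3 bits).
Byte 2: 0x9F = 10011111 (10xxxxxx ✓), payload 011111.
Byte 3: 0x8E = 10001110 (10xxxxxx ✓), payload 001110.
Byte 4: 0xBB = 10111011 (10xxxxxx ✓), payload 111011.
Concatenate: 000011111001110111011 = 0x1F3BB (21 bits → U+1F3BB).

U+1F3BB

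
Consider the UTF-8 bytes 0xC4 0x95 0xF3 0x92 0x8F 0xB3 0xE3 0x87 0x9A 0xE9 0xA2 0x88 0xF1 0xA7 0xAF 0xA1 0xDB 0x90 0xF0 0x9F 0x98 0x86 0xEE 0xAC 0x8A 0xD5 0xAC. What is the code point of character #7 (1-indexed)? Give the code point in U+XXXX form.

Offset 0: leading byte 0xC4 = 11000100 → 2-byte char #1 = C4 95.
Offset 2: leading byte 0xF3 = 11110011 → 4-byte char #2 = F3 92 8F B3.
Offset 6: leading byte 0xE3 = 11100011 → 3-byte char #3 = E3 87 9A.
Offset 9: leading byte 0xE9 = 11101001 → 3-byte char #4 = E9 A2 88.
Offset 12: leading byte 0xF1 = 11110001 → 4-byte char #5 = F1 A7 AF A1.
Offset 16: leading byte 0xDB = 11011011 → 2-byte char #6 = DB 90.
Offset 18: leading byte 0xF0 = 11110000 → 4-byte char #7 = F0 9F 98 86.
Leading byte 0xF0 = 11110000 matches 11110xxx → 4-byte sequence.
Byte 1: 0xF0 = 11110000, payload 000 (3 bits).
Byte 2: 0x9F = 10011111 (10xxxxxx ✓), payload 011111.
Byte 3: 0x98 = 10011000 (10xxxxxx ✓), payload 011000.
Byte 4: 0x86 = 10000110 (10xxxxxx ✓), payload 000110.
Concatenate: 000011111011000000110 = 0x1F606 (21 bits → U+1F606).

U+1F606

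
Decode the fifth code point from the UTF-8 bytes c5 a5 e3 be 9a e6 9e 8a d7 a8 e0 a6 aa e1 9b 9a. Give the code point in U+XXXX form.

U+09AA

Offset 0: leading byte 0xC5 = 11000101 → 2-byte char #1 = C5 A5.
Offset 2: leading byte 0xE3 = 11100011 → 3-byte char #2 = E3 BE 9A.
Offset 5: leading byte 0xE6 = 11100110 → 3-byte char #3 = E6 9E 8A.
Offset 8: leading byte 0xD7 = 11010111 → 2-byte char #4 = D7 A8.
Offset 10: leading byte 0xE0 = 11100000 → 3-byte char #5 = E0 A6 AA.
Leading byte 0xE0 = 11100000 matches 1110xxxx → 3-byte sequence.
Byte 1: 0xE0 = 11100000, payload 0000 (4 bits).
Byte 2: 0xA6 = 10100110 (10xxxxxx ✓), payload 100110.
Byte 3: 0xAA = 10101010 (10xxxxxx ✓), payload 101010.
Concatenate: 0000100110101010 = 0x9AA (16 bits → U+09AA).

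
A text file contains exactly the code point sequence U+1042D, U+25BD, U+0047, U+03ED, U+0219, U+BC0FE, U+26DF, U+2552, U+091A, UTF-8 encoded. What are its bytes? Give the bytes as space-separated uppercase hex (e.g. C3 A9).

F0 90 90 AD E2 96 BD 47 CF AD C8 99 F2 BC 83 BE E2 9B 9F E2 95 92 E0 A4 9A

U+1042D: 4-byte form → F0 90 90 AD.
U+25BD: 3-byte form → E2 96 BD.
U+0047: 1-byte form → 47.
U+03ED: 2-byte form → CF AD.
U+0219: 2-byte form → C8 99.
U+BC0FE: 4-byte form → F2 BC 83 BE.
U+26DF: 3-byte form → E2 9B 9F.
U+2552: 3-byte form → E2 95 92.
U+091A: 3-byte form → E0 A4 9A.
Concatenated (25 bytes): F0 90 90 AD E2 96 BD 47 CF AD C8 99 F2 BC 83 BE E2 9B 9F E2 95 92 E0 A4 9A.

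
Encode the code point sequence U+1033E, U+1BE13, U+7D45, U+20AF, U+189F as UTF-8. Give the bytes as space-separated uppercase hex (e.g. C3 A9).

U+1033E: 4-byte form → F0 90 8C BE.
U+1BE13: 4-byte form → F0 9B B8 93.
U+7D45: 3-byte form → E7 B5 85.
U+20AF: 3-byte form → E2 82 AF.
U+189F: 3-byte form → E1 A2 9F.
Concatenated (17 bytes): F0 90 8C BE F0 9B B8 93 E7 B5 85 E2 82 AF E1 A2 9F.

F0 90 8C BE F0 9B B8 93 E7 B5 85 E2 82 AF E1 A2 9F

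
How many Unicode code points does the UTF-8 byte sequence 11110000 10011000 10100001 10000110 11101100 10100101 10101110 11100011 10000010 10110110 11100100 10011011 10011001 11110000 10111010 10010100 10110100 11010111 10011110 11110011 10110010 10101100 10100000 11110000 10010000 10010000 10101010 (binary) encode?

8

Byte at offset 0: 0xF0 = 11110000 → 4-byte char (#1). Advance 4.
Byte at offset 4: 0xEC = 11101100 → 3-byte char (#2). Advance 3.
Byte at offset 7: 0xE3 = 11100011 → 3-byte char (#3). Advance 3.
Byte at offset 10: 0xE4 = 11100100 → 3-byte char (#4). Advance 3.
Byte at offset 13: 0xF0 = 11110000 → 4-byte char (#5). Advance 4.
Byte at offset 17: 0xD7 = 11010111 → 2-byte char (#6). Advance 2.
Byte at offset 19: 0xF3 = 11110011 → 4-byte char (#7). Advance 4.
Byte at offset 23: 0xF0 = 11110000 → 4-byte char (#8). Advance 4.
Reached end at offset 27 after 8 code points.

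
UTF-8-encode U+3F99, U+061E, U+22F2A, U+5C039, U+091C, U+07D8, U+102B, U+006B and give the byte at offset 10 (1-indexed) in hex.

0xF1

1-indexed offset 10 is 0-indexed offset 9.
U+3F99 → 3-byte form E3 BE 99 at offsets 0–2.
U+061E → 2-byte form D8 9E at offsets 3–4.
U+22F2A → 4-byte form F0 A2 BC AA at offsets 5–8.
U+5C039 → 4-byte form F1 9C 80 B9 at offsets 9–12.
Offset 9 falls in char 4's range; it's byte 1 of F1 9C 80 B9 = 0xF1.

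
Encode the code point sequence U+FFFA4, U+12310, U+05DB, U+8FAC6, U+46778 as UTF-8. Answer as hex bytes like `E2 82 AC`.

F3 BF BE A4 F0 92 8C 90 D7 9B F2 8F AB 86 F1 86 9D B8

U+FFFA4: 4-byte form → F3 BF BE A4.
U+12310: 4-byte form → F0 92 8C 90.
U+05DB: 2-byte form → D7 9B.
U+8FAC6: 4-byte form → F2 8F AB 86.
U+46778: 4-byte form → F1 86 9D B8.
Concatenated (18 bytes): F3 BF BE A4 F0 92 8C 90 D7 9B F2 8F AB 86 F1 86 9D B8.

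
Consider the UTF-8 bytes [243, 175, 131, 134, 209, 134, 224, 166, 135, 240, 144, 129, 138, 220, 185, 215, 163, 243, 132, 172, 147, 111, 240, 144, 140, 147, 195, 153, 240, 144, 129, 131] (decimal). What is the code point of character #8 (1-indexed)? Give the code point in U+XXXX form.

U+006F

Offset 0: leading byte 0xF3 = 11110011 → 4-byte char #1 = F3 AF 83 86.
Offset 4: leading byte 0xD1 = 11010001 → 2-byte char #2 = D1 86.
Offset 6: leading byte 0xE0 = 11100000 → 3-byte char #3 = E0 A6 87.
Offset 9: leading byte 0xF0 = 11110000 → 4-byte char #4 = F0 90 81 8A.
Offset 13: leading byte 0xDC = 11011100 → 2-byte char #5 = DC B9.
Offset 15: leading byte 0xD7 = 11010111 → 2-byte char #6 = D7 A3.
Offset 17: leading byte 0xF3 = 11110011 → 4-byte char #7 = F3 84 AC 93.
Offset 21: leading byte 0x6F = 01101111 → 1-byte char #8 = 6F.
Leading byte 0x6F = 01101111 matches 0xxxxxxx → 1-byte sequence.
Byte 1: 0x6F = 01101111, payload 1101111 (7 bits).
Concatenate: 1101111 = 0x6F (7 bits → U+006F).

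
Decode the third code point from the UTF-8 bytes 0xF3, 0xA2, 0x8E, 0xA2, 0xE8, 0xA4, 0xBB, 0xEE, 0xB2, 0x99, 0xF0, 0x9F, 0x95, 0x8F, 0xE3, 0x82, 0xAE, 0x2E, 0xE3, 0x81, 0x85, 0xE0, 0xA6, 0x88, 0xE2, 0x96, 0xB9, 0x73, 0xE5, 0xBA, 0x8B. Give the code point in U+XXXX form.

U+EC99

Offset 0: leading byte 0xF3 = 11110011 → 4-byte char #1 = F3 A2 8E A2.
Offset 4: leading byte 0xE8 = 11101000 → 3-byte char #2 = E8 A4 BB.
Offset 7: leading byte 0xEE = 11101110 → 3-byte char #3 = EE B2 99.
Leading byte 0xEE = 11101110 matches 1110xxxx → 3-byte sequence.
Byte 1: 0xEE = 11101110, payload 1110 (4 bits).
Byte 2: 0xB2 = 10110010 (10xxxxxx ✓), payload 110010.
Byte 3: 0x99 = 10011001 (10xxxxxx ✓), payload 011001.
Concatenate: 1110110010011001 = 0xEC99 (16 bits → U+EC99).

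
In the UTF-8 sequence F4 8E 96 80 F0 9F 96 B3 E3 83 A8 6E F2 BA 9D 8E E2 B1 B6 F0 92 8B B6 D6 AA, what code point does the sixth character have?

U+2C76

Offset 0: leading byte 0xF4 = 11110100 → 4-byte char #1 = F4 8E 96 80.
Offset 4: leading byte 0xF0 = 11110000 → 4-byte char #2 = F0 9F 96 B3.
Offset 8: leading byte 0xE3 = 11100011 → 3-byte char #3 = E3 83 A8.
Offset 11: leading byte 0x6E = 01101110 → 1-byte char #4 = 6E.
Offset 12: leading byte 0xF2 = 11110010 → 4-byte char #5 = F2 BA 9D 8E.
Offset 16: leading byte 0xE2 = 11100010 → 3-byte char #6 = E2 B1 B6.
Leading byte 0xE2 = 11100010 matches 1110xxxx → 3-byte sequence.
Byte 1: 0xE2 = 11100010, payload 0010 (4 bits).
Byte 2: 0xB1 = 10110001 (10xxxxxx ✓), payload 110001.
Byte 3: 0xB6 = 10110110 (10xxxxxx ✓), payload 110110.
Concatenate: 0010110001110110 = 0x2C76 (16 bits → U+2C76).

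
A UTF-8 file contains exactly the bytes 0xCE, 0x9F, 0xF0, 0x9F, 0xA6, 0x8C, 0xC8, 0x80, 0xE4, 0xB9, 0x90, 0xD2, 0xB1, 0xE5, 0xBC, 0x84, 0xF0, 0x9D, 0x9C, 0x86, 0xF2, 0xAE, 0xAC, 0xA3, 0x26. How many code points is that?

Byte at offset 0: 0xCE = 11001110 → 2-byte char (#1). Advance 2.
Byte at offset 2: 0xF0 = 11110000 → 4-byte char (#2). Advance 4.
Byte at offset 6: 0xC8 = 11001000 → 2-byte char (#3). Advance 2.
Byte at offset 8: 0xE4 = 11100100 → 3-byte char (#4). Advance 3.
Byte at offset 11: 0xD2 = 11010010 → 2-byte char (#5). Advance 2.
Byte at offset 13: 0xE5 = 11100101 → 3-byte char (#6). Advance 3.
Byte at offset 16: 0xF0 = 11110000 → 4-byte char (#7). Advance 4.
Byte at offset 20: 0xF2 = 11110010 → 4-byte char (#8). Advance 4.
Byte at offset 24: 0x26 = 00100110 → 1-byte char (#9). Advance 1.
Reached end at offset 25 after 9 code points.

9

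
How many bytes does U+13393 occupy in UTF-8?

4

U+13393 = 0x13393. UTF-8 uses 1 byte below 0x80, 2 below 0x800, 3 below 0x10000, 4 up to 0x10FFFF. 0x13393 is in U+10000–U+10FFFF → 4 bytes.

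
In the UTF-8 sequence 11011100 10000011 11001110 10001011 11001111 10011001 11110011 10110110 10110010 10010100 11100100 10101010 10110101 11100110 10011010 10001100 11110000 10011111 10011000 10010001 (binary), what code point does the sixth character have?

Offset 0: leading byte 0xDC = 11011100 → 2-byte char #1 = DC 83.
Offset 2: leading byte 0xCE = 11001110 → 2-byte char #2 = CE 8B.
Offset 4: leading byte 0xCF = 11001111 → 2-byte char #3 = CF 99.
Offset 6: leading byte 0xF3 = 11110011 → 4-byte char #4 = F3 B6 B2 94.
Offset 10: leading byte 0xE4 = 11100100 → 3-byte char #5 = E4 AA B5.
Offset 13: leading byte 0xE6 = 11100110 → 3-byte char #6 = E6 9A 8C.
Leading byte 0xE6 = 11100110 matches 1110xxxx → 3-byte sequence.
Byte 1: 0xE6 = 11100110, payload 0110 (4 bits).
Byte 2: 0x9A = 10011010 (10xxxxxx ✓), payload 011010.
Byte 3: 0x8C = 10001100 (10xxxxxx ✓), payload 001100.
Concatenate: 0110011010001100 = 0x668C (16 bits → U+668C).

U+668C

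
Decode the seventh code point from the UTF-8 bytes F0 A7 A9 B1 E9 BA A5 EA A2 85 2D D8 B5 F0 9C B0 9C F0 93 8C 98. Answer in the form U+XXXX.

U+13318

Offset 0: leading byte 0xF0 = 11110000 → 4-byte char #1 = F0 A7 A9 B1.
Offset 4: leading byte 0xE9 = 11101001 → 3-byte char #2 = E9 BA A5.
Offset 7: leading byte 0xEA = 11101010 → 3-byte char #3 = EA A2 85.
Offset 10: leading byte 0x2D = 00101101 → 1-byte char #4 = 2D.
Offset 11: leading byte 0xD8 = 11011000 → 2-byte char #5 = D8 B5.
Offset 13: leading byte 0xF0 = 11110000 → 4-byte char #6 = F0 9C B0 9C.
Offset 17: leading byte 0xF0 = 11110000 → 4-byte char #7 = F0 93 8C 98.
Leading byte 0xF0 = 11110000 matches 11110xxx → 4-byte sequence.
Byte 1: 0xF0 = 11110000, payload 000 (3 bits).
Byte 2: 0x93 = 10010011 (10xxxxxx ✓), payload 010011.
Byte 3: 0x8C = 10001100 (10xxxxxx ✓), payload 001100.
Byte 4: 0x98 = 10011000 (10xxxxxx ✓), payload 011000.
Concatenate: 000010011001100011000 = 0x13318 (21 bits → U+13318).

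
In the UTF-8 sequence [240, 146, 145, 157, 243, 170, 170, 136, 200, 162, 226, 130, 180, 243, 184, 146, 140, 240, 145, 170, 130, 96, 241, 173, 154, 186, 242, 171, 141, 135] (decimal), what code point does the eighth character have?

Offset 0: leading byte 0xF0 = 11110000 → 4-byte char #1 = F0 92 91 9D.
Offset 4: leading byte 0xF3 = 11110011 → 4-byte char #2 = F3 AA AA 88.
Offset 8: leading byte 0xC8 = 11001000 → 2-byte char #3 = C8 A2.
Offset 10: leading byte 0xE2 = 11100010 → 3-byte char #4 = E2 82 B4.
Offset 13: leading byte 0xF3 = 11110011 → 4-byte char #5 = F3 B8 92 8C.
Offset 17: leading byte 0xF0 = 11110000 → 4-byte char #6 = F0 91 AA 82.
Offset 21: leading byte 0x60 = 01100000 → 1-byte char #7 = 60.
Offset 22: leading byte 0xF1 = 11110001 → 4-byte char #8 = F1 AD 9A BA.
Leading byte 0xF1 = 11110001 matches 11110xxx → 4-byte sequence.
Byte 1: 0xF1 = 11110001, payload 001 (3 bits).
Byte 2: 0xAD = 10101101 (10xxxxxx ✓), payload 101101.
Byte 3: 0x9A = 10011010 (10xxxxxx ✓), payload 011010.
Byte 4: 0xBA = 10111010 (10xxxxxx ✓), payload 111010.
Concatenate: 001101101011010111010 = 0x6D6BA (21 bits → U+6D6BA).

U+6D6BA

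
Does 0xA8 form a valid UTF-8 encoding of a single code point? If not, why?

invalid (continuation byte with no leading byte)

Byte 0xA8 = 10101000 has the form 10xxxxxx — a continuation byte — but there is no preceding leading byte.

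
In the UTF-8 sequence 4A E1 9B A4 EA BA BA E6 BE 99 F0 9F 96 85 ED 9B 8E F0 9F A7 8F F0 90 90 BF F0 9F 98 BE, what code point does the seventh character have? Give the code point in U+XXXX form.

U+1F9CF

Offset 0: leading byte 0x4A = 01001010 → 1-byte char #1 = 4A.
Offset 1: leading byte 0xE1 = 11100001 → 3-byte char #2 = E1 9B A4.
Offset 4: leading byte 0xEA = 11101010 → 3-byte char #3 = EA BA BA.
Offset 7: leading byte 0xE6 = 11100110 → 3-byte char #4 = E6 BE 99.
Offset 10: leading byte 0xF0 = 11110000 → 4-byte char #5 = F0 9F 96 85.
Offset 14: leading byte 0xED = 11101101 → 3-byte char #6 = ED 9B 8E.
Offset 17: leading byte 0xF0 = 11110000 → 4-byte char #7 = F0 9F A7 8F.
Leading byte 0xF0 = 11110000 matches 11110xxx → 4-byte sequence.
Byte 1: 0xF0 = 11110000, payload 000 (3 bits).
Byte 2: 0x9F = 10011111 (10xxxxxx ✓), payload 011111.
Byte 3: 0xA7 = 10100111 (10xxxxxx ✓), payload 100111.
Byte 4: 0x8F = 10001111 (10xxxxxx ✓), payload 001111.
Concatenate: 000011111100111001111 = 0x1F9CF (21 bits → U+1F9CF).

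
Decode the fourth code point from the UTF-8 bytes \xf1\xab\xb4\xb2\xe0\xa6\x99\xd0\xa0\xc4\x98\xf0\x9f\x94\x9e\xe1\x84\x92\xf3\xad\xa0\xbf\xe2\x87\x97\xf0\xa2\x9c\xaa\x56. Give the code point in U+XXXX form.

U+0118

Offset 0: leading byte 0xF1 = 11110001 → 4-byte char #1 = F1 AB B4 B2.
Offset 4: leading byte 0xE0 = 11100000 → 3-byte char #2 = E0 A6 99.
Offset 7: leading byte 0xD0 = 11010000 → 2-byte char #3 = D0 A0.
Offset 9: leading byte 0xC4 = 11000100 → 2-byte char #4 = C4 98.
Leading byte 0xC4 = 11000100 matches 110xxxxx → 2-byte sequence.
Byte 1: 0xC4 = 11000100, payload 00100 (5 bits).
Byte 2: 0x98 = 10011000 (10xxxxxx ✓), payload 011000.
Concatenate: 00100011000 = 0x118 (11 bits → U+0118).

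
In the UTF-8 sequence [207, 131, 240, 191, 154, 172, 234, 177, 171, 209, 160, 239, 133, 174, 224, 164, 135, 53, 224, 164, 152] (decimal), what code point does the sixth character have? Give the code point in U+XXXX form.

U+0907

Offset 0: leading byte 0xCF = 11001111 → 2-byte char #1 = CF 83.
Offset 2: leading byte 0xF0 = 11110000 → 4-byte char #2 = F0 BF 9A AC.
Offset 6: leading byte 0xEA = 11101010 → 3-byte char #3 = EA B1 AB.
Offset 9: leading byte 0xD1 = 11010001 → 2-byte char #4 = D1 A0.
Offset 11: leading byte 0xEF = 11101111 → 3-byte char #5 = EF 85 AE.
Offset 14: leading byte 0xE0 = 11100000 → 3-byte char #6 = E0 A4 87.
Leading byte 0xE0 = 11100000 matches 1110xxxx → 3-byte sequence.
Byte 1: 0xE0 = 11100000, payload 0000 (4 bits).
Byte 2: 0xA4 = 10100100 (10xxxxxx ✓), payload 100100.
Byte 3: 0x87 = 10000111 (10xxxxxx ✓), payload 000111.
Concatenate: 0000100100000111 = 0x907 (16 bits → U+0907).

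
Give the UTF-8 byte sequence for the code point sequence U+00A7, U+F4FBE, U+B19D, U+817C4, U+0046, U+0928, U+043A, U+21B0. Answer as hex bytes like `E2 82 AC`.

U+00A7: 2-byte form → C2 A7.
U+F4FBE: 4-byte form → F3 B4 BE BE.
U+B19D: 3-byte form → EB 86 9D.
U+817C4: 4-byte form → F2 81 9F 84.
U+0046: 1-byte form → 46.
U+0928: 3-byte form → E0 A4 A8.
U+043A: 2-byte form → D0 BA.
U+21B0: 3-byte form → E2 86 B0.
Concatenated (22 bytes): C2 A7 F3 B4 BE BE EB 86 9D F2 81 9F 84 46 E0 A4 A8 D0 BA E2 86 B0.

C2 A7 F3 B4 BE BE EB 86 9D F2 81 9F 84 46 E0 A4 A8 D0 BA E2 86 B0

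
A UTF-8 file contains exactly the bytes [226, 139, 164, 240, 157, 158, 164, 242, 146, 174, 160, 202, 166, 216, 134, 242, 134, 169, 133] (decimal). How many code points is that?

Byte at offset 0: 0xE2 = 11100010 → 3-byte char (#1). Advance 3.
Byte at offset 3: 0xF0 = 11110000 → 4-byte char (#2). Advance 4.
Byte at offset 7: 0xF2 = 11110010 → 4-byte char (#3). Advance 4.
Byte at offset 11: 0xCA = 11001010 → 2-byte char (#4). Advance 2.
Byte at offset 13: 0xD8 = 11011000 → 2-byte char (#5). Advance 2.
Byte at offset 15: 0xF2 = 11110010 → 4-byte char (#6). Advance 4.
Reached end at offset 19 after 6 code points.

6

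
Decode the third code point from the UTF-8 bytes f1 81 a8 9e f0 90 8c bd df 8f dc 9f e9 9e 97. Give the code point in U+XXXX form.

Offset 0: leading byte 0xF1 = 11110001 → 4-byte char #1 = F1 81 A8 9E.
Offset 4: leading byte 0xF0 = 11110000 → 4-byte char #2 = F0 90 8C BD.
Offset 8: leading byte 0xDF = 11011111 → 2-byte char #3 = DF 8F.
Leading byte 0xDF = 11011111 matches 110xxxxx → 2-byte sequence.
Byte 1: 0xDF = 11011111, payload 11111 (5 bits).
Byte 2: 0x8F = 10001111 (10xxxxxx ✓), payload 001111.
Concatenate: 11111001111 = 0x7CF (11 bits → U+07CF).

U+07CF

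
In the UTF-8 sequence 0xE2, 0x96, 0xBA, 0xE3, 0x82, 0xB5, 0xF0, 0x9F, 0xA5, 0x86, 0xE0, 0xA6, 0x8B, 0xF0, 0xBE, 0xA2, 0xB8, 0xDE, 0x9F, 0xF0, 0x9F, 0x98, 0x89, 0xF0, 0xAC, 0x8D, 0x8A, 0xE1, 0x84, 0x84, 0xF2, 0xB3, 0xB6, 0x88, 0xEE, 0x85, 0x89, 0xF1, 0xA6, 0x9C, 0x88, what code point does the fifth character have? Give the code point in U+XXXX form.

Offset 0: leading byte 0xE2 = 11100010 → 3-byte char #1 = E2 96 BA.
Offset 3: leading byte 0xE3 = 11100011 → 3-byte char #2 = E3 82 B5.
Offset 6: leading byte 0xF0 = 11110000 → 4-byte char #3 = F0 9F A5 86.
Offset 10: leading byte 0xE0 = 11100000 → 3-byte char #4 = E0 A6 8B.
Offset 13: leading byte 0xF0 = 11110000 → 4-byte char #5 = F0 BE A2 B8.
Leading byte 0xF0 = 11110000 matches 11110xxx → 4-byte sequence.
Byte 1: 0xF0 = 11110000, payload 000 (3 bits).
Byte 2: 0xBE = 10111110 (10xxxxxx ✓), payload 111110.
Byte 3: 0xA2 = 10100010 (10xxxxxx ✓), payload 100010.
Byte 4: 0xB8 = 10111000 (10xxxxxx ✓), payload 111000.
Concatenate: 000111110100010111000 = 0x3E8B8 (21 bits → U+3E8B8).

U+3E8B8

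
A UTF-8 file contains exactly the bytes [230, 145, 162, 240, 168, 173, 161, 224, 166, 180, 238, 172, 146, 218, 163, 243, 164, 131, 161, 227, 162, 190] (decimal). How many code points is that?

Byte at offset 0: 0xE6 = 11100110 → 3-byte char (#1). Advance 3.
Byte at offset 3: 0xF0 = 11110000 → 4-byte char (#2). Advance 4.
Byte at offset 7: 0xE0 = 11100000 → 3-byte char (#3). Advance 3.
Byte at offset 10: 0xEE = 11101110 → 3-byte char (#4). Advance 3.
Byte at offset 13: 0xDA = 11011010 → 2-byte char (#5). Advance 2.
Byte at offset 15: 0xF3 = 11110011 → 4-byte char (#6). Advance 4.
Byte at offset 19: 0xE3 = 11100011 → 3-byte char (#7). Advance 3.
Reached end at offset 22 after 7 code points.

7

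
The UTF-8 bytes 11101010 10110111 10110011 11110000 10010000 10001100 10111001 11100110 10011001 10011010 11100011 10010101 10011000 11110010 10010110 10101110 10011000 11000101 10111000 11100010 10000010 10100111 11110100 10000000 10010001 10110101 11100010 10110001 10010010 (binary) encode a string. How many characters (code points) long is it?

Byte at offset 0: 0xEA = 11101010 → 3-byte char (#1). Advance 3.
Byte at offset 3: 0xF0 = 11110000 → 4-byte char (#2). Advance 4.
Byte at offset 7: 0xE6 = 11100110 → 3-byte char (#3). Advance 3.
Byte at offset 10: 0xE3 = 11100011 → 3-byte char (#4). Advance 3.
Byte at offset 13: 0xF2 = 11110010 → 4-byte char (#5). Advance 4.
Byte at offset 17: 0xC5 = 11000101 → 2-byte char (#6). Advance 2.
Byte at offset 19: 0xE2 = 11100010 → 3-byte char (#7). Advance 3.
Byte at offset 22: 0xF4 = 11110100 → 4-byte char (#8). Advance 4.
Byte at offset 26: 0xE2 = 11100010 → 3-byte char (#9). Advance 3.
Reached end at offset 29 after 9 code points.

9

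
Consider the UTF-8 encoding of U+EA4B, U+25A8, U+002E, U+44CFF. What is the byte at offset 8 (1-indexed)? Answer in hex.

0xF1

1-indexed offset 8 is 0-indexed offset 7.
U+EA4B → 3-byte form EE A9 8B at offsets 0–2.
U+25A8 → 3-byte form E2 96 A8 at offsets 3–5.
U+002E → 1-byte form 2E at offsets 6–6.
U+44CFF → 4-byte form F1 84 B3 BF at offsets 7–10.
Offset 7 falls in char 4's range; it's byte 1 of F1 84 B3 BF = 0xF1.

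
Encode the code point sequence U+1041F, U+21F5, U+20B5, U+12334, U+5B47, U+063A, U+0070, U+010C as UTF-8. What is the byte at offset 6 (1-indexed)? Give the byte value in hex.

0x87

1-indexed offset 6 is 0-indexed offset 5.
U+1041F → 4-byte form F0 90 90 9F at offsets 0–3.
U+21F5 → 3-byte form E2 87 B5 at offsets 4–6.
Offset 5 falls in char 2's range; it's byte 2 of E2 87 B5 = 0x87.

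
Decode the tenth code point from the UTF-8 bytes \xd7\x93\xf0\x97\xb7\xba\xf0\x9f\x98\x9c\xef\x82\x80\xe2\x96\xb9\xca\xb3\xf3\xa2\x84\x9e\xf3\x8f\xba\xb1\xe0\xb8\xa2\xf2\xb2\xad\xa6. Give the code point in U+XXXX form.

Offset 0: leading byte 0xD7 = 11010111 → 2-byte char #1 = D7 93.
Offset 2: leading byte 0xF0 = 11110000 → 4-byte char #2 = F0 97 B7 BA.
Offset 6: leading byte 0xF0 = 11110000 → 4-byte char #3 = F0 9F 98 9C.
Offset 10: leading byte 0xEF = 11101111 → 3-byte char #4 = EF 82 80.
Offset 13: leading byte 0xE2 = 11100010 → 3-byte char #5 = E2 96 B9.
Offset 16: leading byte 0xCA = 11001010 → 2-byte char #6 = CA B3.
Offset 18: leading byte 0xF3 = 11110011 → 4-byte char #7 = F3 A2 84 9E.
Offset 22: leading byte 0xF3 = 11110011 → 4-byte char #8 = F3 8F BA B1.
Offset 26: leading byte 0xE0 = 11100000 → 3-byte char #9 = E0 B8 A2.
Offset 29: leading byte 0xF2 = 11110010 → 4-byte char #10 = F2 B2 AD A6.
Leading byte 0xF2 = 11110010 matches 11110xxx → 4-byte sequence.
Byte 1: 0xF2 = 11110010, payload 010 (3 bits).
Byte 2: 0xB2 = 10110010 (10xxxxxx ✓), payload 110010.
Byte 3: 0xAD = 10101101 (10xxxxxx ✓), payload 101101.
Byte 4: 0xA6 = 10100110 (10xxxxxx ✓), payload 100110.
Concatenate: 010110010101101100110 = 0xB2B66 (21 bits → U+B2B66).

U+B2B66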